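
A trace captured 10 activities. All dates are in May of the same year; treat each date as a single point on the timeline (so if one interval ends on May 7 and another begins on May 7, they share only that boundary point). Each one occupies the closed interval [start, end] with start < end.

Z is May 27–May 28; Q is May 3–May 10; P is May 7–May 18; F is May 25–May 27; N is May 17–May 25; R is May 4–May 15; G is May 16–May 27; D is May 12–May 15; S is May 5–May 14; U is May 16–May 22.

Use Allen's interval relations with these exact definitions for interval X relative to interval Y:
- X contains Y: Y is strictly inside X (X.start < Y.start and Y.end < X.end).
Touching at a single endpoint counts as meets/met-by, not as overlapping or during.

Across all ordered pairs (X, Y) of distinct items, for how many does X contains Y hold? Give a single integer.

Checking all 90 ordered pairs for relation 'contains'; matching pairs in alphabetical order:
(G, N): G contains N ✓
(P, D): P contains D ✓
(R, S): R contains S ✓
Count: 3.

3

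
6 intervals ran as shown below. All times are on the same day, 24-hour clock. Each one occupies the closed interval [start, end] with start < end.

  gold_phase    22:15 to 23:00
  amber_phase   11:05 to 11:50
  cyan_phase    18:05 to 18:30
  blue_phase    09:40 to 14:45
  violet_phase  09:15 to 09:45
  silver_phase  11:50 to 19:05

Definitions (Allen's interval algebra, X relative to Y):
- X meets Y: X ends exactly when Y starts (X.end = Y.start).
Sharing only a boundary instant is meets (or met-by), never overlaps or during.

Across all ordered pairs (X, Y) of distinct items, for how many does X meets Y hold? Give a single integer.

Checking all 30 ordered pairs for relation 'meets'; matching pairs in alphabetical order:
(amber_phase, silver_phase): amber_phase meets silver_phase ✓
Count: 1.

1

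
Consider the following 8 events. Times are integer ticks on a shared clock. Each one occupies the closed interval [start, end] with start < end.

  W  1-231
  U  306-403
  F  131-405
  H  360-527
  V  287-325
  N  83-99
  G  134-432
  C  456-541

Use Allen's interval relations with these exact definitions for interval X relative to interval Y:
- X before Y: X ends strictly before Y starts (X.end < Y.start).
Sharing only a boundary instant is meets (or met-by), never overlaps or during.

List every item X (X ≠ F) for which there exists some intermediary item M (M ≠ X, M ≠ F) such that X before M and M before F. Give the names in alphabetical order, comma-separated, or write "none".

Target F = [131, 405].
Intermediaries M with M before F: N.
Via N — items with X before N: none.
Union: none.

none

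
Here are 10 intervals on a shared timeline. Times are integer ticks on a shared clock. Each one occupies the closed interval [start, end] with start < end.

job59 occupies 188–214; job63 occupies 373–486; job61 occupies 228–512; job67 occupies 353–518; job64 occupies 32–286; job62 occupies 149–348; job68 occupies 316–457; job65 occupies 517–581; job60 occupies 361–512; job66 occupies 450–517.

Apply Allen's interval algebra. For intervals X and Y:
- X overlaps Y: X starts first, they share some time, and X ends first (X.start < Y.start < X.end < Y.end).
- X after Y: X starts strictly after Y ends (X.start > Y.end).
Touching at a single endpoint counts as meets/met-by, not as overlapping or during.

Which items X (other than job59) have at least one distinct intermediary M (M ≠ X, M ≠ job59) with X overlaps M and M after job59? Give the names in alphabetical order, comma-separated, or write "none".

job60, job61, job62, job63, job64, job67, job68

Target job59 = [188, 214].
Intermediaries M with M after job59: job60, job61, job63, job65, job66, job67, job68.
Via job60 — items with X overlaps job60: job68.
Via job61 — items with X overlaps job61: job62, job64.
Via job63 — items with X overlaps job63: job68.
Via job65 — items with X overlaps job65: job67.
Via job66 — items with X overlaps job66: job60, job61, job63, job68.
Via job67 — items with X overlaps job67: job61, job68.
Via job68 — items with X overlaps job68: job62.
Union: job60, job61, job62, job63, job64, job67, job68.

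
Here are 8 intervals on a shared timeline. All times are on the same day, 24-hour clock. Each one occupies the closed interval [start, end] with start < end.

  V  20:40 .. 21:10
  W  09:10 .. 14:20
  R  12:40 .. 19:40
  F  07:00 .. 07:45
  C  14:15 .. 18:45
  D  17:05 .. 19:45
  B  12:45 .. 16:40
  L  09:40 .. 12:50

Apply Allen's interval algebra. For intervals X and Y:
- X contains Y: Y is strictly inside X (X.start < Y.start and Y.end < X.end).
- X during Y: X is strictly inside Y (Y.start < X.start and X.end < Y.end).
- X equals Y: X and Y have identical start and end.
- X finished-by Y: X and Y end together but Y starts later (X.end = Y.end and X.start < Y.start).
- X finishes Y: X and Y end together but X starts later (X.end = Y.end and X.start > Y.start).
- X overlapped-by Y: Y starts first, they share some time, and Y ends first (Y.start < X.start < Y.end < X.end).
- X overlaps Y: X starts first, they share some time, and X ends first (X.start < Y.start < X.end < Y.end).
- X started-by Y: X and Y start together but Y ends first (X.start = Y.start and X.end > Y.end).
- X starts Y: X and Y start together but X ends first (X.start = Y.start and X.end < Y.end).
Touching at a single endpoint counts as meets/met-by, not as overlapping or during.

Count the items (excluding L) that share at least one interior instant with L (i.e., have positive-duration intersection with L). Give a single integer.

Target L = [09:40, 12:50].
B [12:45, 16:40] → overlapped-by → counts.
C [14:15, 18:45] → after → no.
D [17:05, 19:45] → after → no.
F [07:00, 07:45] → before → no.
R [12:40, 19:40] → overlapped-by → counts.
V [20:40, 21:10] → after → no.
W [09:10, 14:20] → contains → counts.
Total: 3.

3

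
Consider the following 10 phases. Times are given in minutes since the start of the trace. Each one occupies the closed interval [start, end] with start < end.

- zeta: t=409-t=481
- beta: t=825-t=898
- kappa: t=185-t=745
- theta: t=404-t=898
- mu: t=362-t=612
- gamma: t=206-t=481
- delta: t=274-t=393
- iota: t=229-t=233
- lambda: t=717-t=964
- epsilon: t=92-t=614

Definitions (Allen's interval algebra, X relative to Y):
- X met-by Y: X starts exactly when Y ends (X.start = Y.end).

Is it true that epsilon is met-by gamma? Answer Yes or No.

epsilon = [t=92, t=614], gamma = [t=206, t=481].
Actual relation of epsilon to gamma: contains.
Asked whether 'met-by' holds → No.

No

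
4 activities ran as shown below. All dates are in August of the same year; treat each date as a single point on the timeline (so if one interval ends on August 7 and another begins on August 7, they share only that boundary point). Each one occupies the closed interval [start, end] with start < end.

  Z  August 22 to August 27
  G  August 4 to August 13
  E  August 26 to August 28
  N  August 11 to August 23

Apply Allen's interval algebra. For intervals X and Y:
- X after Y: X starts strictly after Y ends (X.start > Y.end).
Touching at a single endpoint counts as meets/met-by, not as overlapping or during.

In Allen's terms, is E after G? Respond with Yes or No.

E = [August 26, August 28], G = [August 4, August 13].
Actual relation of E to G: after.
Asked whether 'after' holds → Yes.

Yes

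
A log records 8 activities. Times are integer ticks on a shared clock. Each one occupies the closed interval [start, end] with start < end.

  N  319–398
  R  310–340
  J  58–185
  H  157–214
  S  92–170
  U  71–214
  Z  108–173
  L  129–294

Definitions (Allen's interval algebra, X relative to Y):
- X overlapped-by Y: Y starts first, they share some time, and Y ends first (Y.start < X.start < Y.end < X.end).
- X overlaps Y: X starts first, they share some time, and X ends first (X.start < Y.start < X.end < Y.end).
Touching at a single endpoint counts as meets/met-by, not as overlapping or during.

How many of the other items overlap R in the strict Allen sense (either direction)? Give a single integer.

1

Target R = [310, 340].
H [157, 214] → before → no.
J [58, 185] → before → no.
L [129, 294] → before → no.
N [319, 398] → overlapped-by → counts.
S [92, 170] → before → no.
U [71, 214] → before → no.
Z [108, 173] → before → no.
Total: 1.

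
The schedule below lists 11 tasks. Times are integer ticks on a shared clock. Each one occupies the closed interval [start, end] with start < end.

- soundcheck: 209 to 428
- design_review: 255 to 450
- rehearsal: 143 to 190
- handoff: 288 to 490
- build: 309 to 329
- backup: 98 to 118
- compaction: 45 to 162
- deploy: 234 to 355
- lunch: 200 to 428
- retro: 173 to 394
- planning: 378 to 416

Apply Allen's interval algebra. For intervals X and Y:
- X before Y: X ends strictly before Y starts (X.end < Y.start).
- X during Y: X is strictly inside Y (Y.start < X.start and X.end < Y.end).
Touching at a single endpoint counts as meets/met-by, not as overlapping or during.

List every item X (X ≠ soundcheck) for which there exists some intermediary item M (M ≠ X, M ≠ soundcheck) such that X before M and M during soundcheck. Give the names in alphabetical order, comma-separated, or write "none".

Target soundcheck = [209, 428].
Intermediaries M with M during soundcheck: build, deploy, planning.
Via build — items with X before build: backup, compaction, rehearsal.
Via deploy — items with X before deploy: backup, compaction, rehearsal.
Via planning — items with X before planning: backup, build, compaction, deploy, rehearsal.
Union: backup, build, compaction, deploy, rehearsal.

backup, build, compaction, deploy, rehearsal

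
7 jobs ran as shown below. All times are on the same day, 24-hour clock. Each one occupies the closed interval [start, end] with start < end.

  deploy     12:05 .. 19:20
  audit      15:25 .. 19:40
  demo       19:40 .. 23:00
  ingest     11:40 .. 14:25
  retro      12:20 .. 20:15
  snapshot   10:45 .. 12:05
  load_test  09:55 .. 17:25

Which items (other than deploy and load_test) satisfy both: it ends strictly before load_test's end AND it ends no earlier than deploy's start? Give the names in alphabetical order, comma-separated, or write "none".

ingest, snapshot

Conditions: its end is strictly before load_test's end (X.end < 17:25) AND its end is no earlier than deploy's start (X.end >= 12:05).
audit: end 19:40 < 17:25? ✗; end 19:40 >= 12:05? ✓ → no.
demo: end 23:00 < 17:25? ✗; end 23:00 >= 12:05? ✓ → no.
ingest: end 14:25 < 17:25? ✓; end 14:25 >= 12:05? ✓ → yes.
retro: end 20:15 < 17:25? ✗; end 20:15 >= 12:05? ✓ → no.
snapshot: end 12:05 < 17:25? ✓; end 12:05 >= 12:05? ✓ → yes.
Result: ingest, snapshot.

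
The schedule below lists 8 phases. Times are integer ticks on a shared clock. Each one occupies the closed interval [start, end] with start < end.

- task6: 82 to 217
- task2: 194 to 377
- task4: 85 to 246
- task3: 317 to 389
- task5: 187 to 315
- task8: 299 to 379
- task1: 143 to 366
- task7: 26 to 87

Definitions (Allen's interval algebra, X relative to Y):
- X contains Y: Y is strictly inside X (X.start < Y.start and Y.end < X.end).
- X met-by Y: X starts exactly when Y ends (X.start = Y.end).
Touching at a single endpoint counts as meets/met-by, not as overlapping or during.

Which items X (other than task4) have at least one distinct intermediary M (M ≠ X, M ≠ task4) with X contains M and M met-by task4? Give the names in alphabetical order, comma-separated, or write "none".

none

Target task4 = [85, 246].
Intermediaries M with M met-by task4: none.
Union: none.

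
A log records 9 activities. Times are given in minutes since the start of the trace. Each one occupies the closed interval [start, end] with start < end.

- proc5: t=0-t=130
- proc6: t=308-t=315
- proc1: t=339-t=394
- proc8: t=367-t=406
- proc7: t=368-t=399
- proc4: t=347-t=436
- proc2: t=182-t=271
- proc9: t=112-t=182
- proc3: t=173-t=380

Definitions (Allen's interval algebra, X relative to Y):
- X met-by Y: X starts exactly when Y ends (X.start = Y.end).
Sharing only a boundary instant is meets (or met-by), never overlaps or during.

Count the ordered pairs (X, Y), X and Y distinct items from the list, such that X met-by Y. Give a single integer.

1

Checking all 72 ordered pairs for relation 'met-by'; matching pairs in alphabetical order:
(proc2, proc9): proc2 met-by proc9 ✓
Count: 1.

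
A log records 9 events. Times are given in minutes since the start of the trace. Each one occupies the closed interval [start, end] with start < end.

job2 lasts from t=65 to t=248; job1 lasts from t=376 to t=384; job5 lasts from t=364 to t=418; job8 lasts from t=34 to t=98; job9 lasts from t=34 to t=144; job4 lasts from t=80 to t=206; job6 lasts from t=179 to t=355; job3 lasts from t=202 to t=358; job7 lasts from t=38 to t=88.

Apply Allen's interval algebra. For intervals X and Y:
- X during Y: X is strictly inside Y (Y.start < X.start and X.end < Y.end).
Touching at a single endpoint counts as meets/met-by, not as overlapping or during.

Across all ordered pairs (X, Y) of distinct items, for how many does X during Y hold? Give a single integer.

Checking all 72 ordered pairs for relation 'during'; matching pairs in alphabetical order:
(job1, job5): job1 during job5 ✓
(job4, job2): job4 during job2 ✓
(job7, job8): job7 during job8 ✓
(job7, job9): job7 during job9 ✓
Count: 4.

4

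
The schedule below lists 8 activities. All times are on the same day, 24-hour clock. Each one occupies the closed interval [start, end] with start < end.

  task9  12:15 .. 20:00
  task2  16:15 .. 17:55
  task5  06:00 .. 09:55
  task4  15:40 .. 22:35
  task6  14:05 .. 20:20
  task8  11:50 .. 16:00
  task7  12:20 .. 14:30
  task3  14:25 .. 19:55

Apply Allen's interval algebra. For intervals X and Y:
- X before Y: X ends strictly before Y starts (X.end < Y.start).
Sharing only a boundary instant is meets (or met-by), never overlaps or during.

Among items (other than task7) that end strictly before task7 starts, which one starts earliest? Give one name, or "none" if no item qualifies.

Target task7 = [12:20, 14:30].
task2 [16:15, 17:55] → after → excluded.
task3 [14:25, 19:55] → overlapped-by → excluded.
task4 [15:40, 22:35] → after → excluded.
task5 [06:00, 09:55] → before → candidate.
task6 [14:05, 20:20] → overlapped-by → excluded.
task8 [11:50, 16:00] → contains → excluded.
task9 [12:15, 20:00] → contains → excluded.
Among candidates, earliest start is 06:00 → task5.

task5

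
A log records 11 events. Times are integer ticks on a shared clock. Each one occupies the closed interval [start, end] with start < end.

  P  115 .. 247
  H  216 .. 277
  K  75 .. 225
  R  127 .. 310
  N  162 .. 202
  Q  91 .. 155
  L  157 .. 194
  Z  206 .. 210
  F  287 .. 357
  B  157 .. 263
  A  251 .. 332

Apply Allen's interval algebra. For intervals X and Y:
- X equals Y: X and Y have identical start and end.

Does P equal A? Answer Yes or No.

No

P = [115, 247], A = [251, 332].
Actual relation of P to A: before.
Asked whether 'equals' holds → No.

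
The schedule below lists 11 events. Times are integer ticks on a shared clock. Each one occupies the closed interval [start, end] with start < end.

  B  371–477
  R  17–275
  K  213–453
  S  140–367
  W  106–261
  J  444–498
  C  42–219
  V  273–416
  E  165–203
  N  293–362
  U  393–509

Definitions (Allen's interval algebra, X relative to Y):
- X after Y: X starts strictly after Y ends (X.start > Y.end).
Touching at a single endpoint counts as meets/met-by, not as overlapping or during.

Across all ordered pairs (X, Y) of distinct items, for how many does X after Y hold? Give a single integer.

Checking all 110 ordered pairs for relation 'after'; matching pairs in alphabetical order:
(B, C): B after C ✓
(B, E): B after E ✓
(B, N): B after N ✓
(B, R): B after R ✓
(B, S): B after S ✓
(B, W): B after W ✓
(J, C): J after C ✓
(J, E): J after E ✓
(J, N): J after N ✓
(J, R): J after R ✓
(J, S): J after S ✓
(J, V): J after V ✓
(J, W): J after W ✓
(K, E): K after E ✓
(N, C): N after C ✓
(N, E): N after E ✓
(N, R): N after R ✓
(N, W): N after W ✓
(U, C): U after C ✓
(U, E): U after E ✓
(U, N): U after N ✓
(U, R): U after R ✓
(U, S): U after S ✓
(U, W): U after W ✓
... plus 3 further pairs not listed.
Count: 27.

27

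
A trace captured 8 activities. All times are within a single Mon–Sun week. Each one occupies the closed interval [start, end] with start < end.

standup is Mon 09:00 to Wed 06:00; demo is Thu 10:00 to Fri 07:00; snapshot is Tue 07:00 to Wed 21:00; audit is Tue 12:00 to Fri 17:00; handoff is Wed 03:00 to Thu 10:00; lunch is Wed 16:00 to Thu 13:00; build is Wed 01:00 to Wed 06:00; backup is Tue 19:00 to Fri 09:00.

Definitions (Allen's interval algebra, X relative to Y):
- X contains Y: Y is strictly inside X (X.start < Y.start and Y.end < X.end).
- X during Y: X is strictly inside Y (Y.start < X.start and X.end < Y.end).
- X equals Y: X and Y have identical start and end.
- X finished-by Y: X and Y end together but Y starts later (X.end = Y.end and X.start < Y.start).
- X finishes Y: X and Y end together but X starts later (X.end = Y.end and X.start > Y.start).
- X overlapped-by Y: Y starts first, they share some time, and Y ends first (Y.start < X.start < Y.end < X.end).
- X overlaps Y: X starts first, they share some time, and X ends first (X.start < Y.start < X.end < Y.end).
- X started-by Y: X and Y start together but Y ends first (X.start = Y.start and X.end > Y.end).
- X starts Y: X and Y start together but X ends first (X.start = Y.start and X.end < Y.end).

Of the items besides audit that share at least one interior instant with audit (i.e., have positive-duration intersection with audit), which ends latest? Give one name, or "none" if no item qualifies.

backup

Target audit = [Tue 12:00, Fri 17:00].
backup [Tue 19:00, Fri 09:00] → during → candidate.
build [Wed 01:00, Wed 06:00] → during → candidate.
demo [Thu 10:00, Fri 07:00] → during → candidate.
handoff [Wed 03:00, Thu 10:00] → during → candidate.
lunch [Wed 16:00, Thu 13:00] → during → candidate.
snapshot [Tue 07:00, Wed 21:00] → overlaps → candidate.
standup [Mon 09:00, Wed 06:00] → overlaps → candidate.
Among candidates, latest end is Fri 09:00 → backup.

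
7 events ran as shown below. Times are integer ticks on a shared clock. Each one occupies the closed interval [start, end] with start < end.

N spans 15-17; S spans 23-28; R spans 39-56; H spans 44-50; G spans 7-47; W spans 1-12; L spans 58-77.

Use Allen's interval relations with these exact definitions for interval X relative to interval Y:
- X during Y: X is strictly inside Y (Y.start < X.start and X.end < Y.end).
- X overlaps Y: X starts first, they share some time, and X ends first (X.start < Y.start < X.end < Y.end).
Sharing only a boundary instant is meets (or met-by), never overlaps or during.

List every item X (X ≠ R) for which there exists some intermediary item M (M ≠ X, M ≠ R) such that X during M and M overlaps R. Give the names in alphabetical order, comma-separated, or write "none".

N, S

Target R = [39, 56].
Intermediaries M with M overlaps R: G.
Via G — items with X during G: N, S.
Union: N, S.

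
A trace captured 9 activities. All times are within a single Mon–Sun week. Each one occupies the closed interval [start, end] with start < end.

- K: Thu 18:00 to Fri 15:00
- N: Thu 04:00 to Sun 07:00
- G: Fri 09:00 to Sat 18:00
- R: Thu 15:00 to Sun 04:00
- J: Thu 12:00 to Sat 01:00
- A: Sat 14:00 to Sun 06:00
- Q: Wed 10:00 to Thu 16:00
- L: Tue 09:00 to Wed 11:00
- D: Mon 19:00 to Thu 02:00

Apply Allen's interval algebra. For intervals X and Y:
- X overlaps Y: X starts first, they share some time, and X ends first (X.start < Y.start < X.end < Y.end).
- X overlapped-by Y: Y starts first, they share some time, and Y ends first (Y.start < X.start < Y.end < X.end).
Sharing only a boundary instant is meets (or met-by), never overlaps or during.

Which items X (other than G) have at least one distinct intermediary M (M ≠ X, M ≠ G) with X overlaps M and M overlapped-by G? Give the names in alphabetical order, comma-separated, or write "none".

R

Target G = [Fri 09:00, Sat 18:00].
Intermediaries M with M overlapped-by G: A.
Via A — items with X overlaps A: R.
Union: R.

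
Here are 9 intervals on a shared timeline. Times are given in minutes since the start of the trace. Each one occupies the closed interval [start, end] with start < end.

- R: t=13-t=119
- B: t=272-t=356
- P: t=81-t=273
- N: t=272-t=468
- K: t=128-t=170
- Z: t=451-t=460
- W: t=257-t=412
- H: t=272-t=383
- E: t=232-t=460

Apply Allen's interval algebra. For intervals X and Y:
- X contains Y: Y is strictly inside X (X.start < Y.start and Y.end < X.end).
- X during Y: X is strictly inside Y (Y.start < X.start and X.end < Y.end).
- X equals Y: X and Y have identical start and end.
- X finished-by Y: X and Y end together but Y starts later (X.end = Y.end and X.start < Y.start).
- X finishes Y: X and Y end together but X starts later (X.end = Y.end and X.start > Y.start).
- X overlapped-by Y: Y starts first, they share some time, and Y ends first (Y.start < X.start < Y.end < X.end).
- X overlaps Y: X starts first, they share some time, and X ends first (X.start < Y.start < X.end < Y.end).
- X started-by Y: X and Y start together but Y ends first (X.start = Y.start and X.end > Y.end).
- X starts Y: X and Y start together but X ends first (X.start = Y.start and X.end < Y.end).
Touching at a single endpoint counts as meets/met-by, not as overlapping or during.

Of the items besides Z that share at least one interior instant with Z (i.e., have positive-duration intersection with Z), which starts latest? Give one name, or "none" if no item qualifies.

N

Target Z = [t=451, t=460].
B [t=272, t=356] → before → excluded.
E [t=232, t=460] → finished-by → candidate.
H [t=272, t=383] → before → excluded.
K [t=128, t=170] → before → excluded.
N [t=272, t=468] → contains → candidate.
P [t=81, t=273] → before → excluded.
R [t=13, t=119] → before → excluded.
W [t=257, t=412] → before → excluded.
Among candidates, latest start is t=272 → N.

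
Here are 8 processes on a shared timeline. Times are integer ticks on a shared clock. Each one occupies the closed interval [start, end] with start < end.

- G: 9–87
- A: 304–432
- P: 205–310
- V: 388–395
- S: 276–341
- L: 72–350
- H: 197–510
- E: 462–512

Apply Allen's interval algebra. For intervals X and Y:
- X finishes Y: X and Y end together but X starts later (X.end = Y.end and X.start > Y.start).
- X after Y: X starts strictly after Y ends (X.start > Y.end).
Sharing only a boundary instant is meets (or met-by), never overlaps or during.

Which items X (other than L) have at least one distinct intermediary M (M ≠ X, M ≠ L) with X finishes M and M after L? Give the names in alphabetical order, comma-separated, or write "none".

Target L = [72, 350].
Intermediaries M with M after L: E, V.
Via E — items with X finishes E: none.
Via V — items with X finishes V: none.
Union: none.

none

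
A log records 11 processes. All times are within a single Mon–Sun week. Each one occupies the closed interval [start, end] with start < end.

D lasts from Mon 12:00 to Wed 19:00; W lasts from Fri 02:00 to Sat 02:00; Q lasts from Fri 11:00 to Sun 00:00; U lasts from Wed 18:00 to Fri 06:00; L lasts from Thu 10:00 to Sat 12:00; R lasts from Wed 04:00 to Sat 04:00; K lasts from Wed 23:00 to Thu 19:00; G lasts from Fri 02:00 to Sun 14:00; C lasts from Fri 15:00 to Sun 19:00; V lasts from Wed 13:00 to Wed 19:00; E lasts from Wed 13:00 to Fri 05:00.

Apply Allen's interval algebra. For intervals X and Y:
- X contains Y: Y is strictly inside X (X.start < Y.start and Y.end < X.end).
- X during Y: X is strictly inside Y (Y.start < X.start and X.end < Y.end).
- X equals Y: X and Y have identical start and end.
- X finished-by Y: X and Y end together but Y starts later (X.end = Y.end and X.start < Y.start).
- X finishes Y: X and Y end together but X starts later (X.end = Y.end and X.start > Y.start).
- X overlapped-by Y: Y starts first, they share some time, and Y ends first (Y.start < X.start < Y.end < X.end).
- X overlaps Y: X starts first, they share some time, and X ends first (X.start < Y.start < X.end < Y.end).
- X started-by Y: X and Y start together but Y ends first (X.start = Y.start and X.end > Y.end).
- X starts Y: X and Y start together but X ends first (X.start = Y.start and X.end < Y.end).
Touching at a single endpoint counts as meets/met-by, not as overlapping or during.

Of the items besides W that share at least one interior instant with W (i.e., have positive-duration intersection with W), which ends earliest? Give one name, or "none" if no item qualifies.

Target W = [Fri 02:00, Sat 02:00].
C [Fri 15:00, Sun 19:00] → overlapped-by → candidate.
D [Mon 12:00, Wed 19:00] → before → excluded.
E [Wed 13:00, Fri 05:00] → overlaps → candidate.
G [Fri 02:00, Sun 14:00] → started-by → candidate.
K [Wed 23:00, Thu 19:00] → before → excluded.
L [Thu 10:00, Sat 12:00] → contains → candidate.
Q [Fri 11:00, Sun 00:00] → overlapped-by → candidate.
R [Wed 04:00, Sat 04:00] → contains → candidate.
U [Wed 18:00, Fri 06:00] → overlaps → candidate.
V [Wed 13:00, Wed 19:00] → before → excluded.
Among candidates, earliest end is Fri 05:00 → E.

E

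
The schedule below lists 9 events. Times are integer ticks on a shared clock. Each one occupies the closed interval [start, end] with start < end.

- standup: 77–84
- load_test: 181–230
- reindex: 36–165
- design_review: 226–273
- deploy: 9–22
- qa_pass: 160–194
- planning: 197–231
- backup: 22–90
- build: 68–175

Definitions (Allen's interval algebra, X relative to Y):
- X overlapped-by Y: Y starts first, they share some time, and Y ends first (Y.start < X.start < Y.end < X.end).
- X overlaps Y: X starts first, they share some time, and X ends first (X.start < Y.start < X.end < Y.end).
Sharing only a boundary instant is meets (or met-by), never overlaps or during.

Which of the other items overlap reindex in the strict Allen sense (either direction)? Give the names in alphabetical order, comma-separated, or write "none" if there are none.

Target reindex = [36, 165].
backup [22, 90] → overlaps → yes.
build [68, 175] → overlapped-by → yes.
deploy [9, 22] → before → no.
design_review [226, 273] → after → no.
load_test [181, 230] → after → no.
planning [197, 231] → after → no.
qa_pass [160, 194] → overlapped-by → yes.
standup [77, 84] → during → no.
Result: backup, build, qa_pass.

backup, build, qa_pass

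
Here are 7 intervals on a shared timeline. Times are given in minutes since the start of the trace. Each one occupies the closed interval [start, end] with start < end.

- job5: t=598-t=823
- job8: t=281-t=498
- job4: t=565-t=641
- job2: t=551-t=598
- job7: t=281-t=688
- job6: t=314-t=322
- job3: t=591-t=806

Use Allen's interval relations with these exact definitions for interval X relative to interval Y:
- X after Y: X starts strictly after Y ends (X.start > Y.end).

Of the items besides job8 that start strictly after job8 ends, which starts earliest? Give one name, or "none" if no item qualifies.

Target job8 = [t=281, t=498].
job2 [t=551, t=598] → after → candidate.
job3 [t=591, t=806] → after → candidate.
job4 [t=565, t=641] → after → candidate.
job5 [t=598, t=823] → after → candidate.
job6 [t=314, t=322] → during → excluded.
job7 [t=281, t=688] → started-by → excluded.
Among candidates, earliest start is t=551 → job2.

job2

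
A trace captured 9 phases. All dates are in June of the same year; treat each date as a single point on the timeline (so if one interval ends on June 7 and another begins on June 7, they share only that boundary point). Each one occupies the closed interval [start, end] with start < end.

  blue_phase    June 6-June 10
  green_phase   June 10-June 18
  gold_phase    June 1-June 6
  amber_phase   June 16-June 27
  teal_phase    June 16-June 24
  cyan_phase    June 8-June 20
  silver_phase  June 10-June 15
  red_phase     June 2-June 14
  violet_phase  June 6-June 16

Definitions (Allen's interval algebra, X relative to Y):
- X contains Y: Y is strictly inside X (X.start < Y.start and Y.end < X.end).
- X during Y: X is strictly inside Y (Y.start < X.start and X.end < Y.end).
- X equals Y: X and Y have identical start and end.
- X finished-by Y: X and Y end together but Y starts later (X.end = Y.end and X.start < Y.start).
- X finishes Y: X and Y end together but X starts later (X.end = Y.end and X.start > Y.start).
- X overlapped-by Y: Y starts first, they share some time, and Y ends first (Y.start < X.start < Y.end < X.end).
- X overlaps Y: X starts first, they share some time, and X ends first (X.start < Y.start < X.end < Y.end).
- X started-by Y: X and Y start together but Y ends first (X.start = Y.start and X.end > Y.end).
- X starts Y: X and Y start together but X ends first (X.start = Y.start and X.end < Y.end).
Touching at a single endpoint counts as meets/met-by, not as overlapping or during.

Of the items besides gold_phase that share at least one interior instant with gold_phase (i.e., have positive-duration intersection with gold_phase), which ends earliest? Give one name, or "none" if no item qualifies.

Target gold_phase = [June 1, June 6].
amber_phase [June 16, June 27] → after → excluded.
blue_phase [June 6, June 10] → met-by → excluded.
cyan_phase [June 8, June 20] → after → excluded.
green_phase [June 10, June 18] → after → excluded.
red_phase [June 2, June 14] → overlapped-by → candidate.
silver_phase [June 10, June 15] → after → excluded.
teal_phase [June 16, June 24] → after → excluded.
violet_phase [June 6, June 16] → met-by → excluded.
Among candidates, earliest end is June 14 → red_phase.

red_phase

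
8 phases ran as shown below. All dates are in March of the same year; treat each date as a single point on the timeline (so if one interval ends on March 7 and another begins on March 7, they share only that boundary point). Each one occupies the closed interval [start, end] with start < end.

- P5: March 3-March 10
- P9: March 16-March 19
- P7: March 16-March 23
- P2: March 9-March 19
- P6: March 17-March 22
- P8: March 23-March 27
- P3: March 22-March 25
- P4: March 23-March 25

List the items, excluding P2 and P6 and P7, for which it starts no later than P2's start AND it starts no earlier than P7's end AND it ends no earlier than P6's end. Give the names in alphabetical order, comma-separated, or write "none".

none

Conditions: its start is no later than P2's start (X.start <= March 9) AND its start is no earlier than P7's end (X.start >= March 23) AND its end is no earlier than P6's end (X.end >= March 22).
P3: start March 22 <= March 9? ✗; start March 22 >= March 23? ✗; end March 25 >= March 22? ✓ → no.
P4: start March 23 <= March 9? ✗; start March 23 >= March 23? ✓; end March 25 >= March 22? ✓ → no.
P5: start March 3 <= March 9? ✓; start March 3 >= March 23? ✗; end March 10 >= March 22? ✗ → no.
P8: start March 23 <= March 9? ✗; start March 23 >= March 23? ✓; end March 27 >= March 22? ✓ → no.
P9: start March 16 <= March 9? ✗; start March 16 >= March 23? ✗; end March 19 >= March 22? ✗ → no.
Result: none.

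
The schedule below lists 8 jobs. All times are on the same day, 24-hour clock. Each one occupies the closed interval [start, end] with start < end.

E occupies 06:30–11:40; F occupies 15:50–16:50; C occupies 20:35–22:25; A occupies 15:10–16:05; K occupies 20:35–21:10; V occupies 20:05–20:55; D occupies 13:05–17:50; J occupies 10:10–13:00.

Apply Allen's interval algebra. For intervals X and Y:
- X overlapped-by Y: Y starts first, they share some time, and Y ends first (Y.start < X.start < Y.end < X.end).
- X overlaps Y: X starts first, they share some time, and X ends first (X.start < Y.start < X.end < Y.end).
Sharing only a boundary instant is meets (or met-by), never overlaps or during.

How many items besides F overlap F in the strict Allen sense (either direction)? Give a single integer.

Target F = [15:50, 16:50].
A [15:10, 16:05] → overlaps → counts.
C [20:35, 22:25] → after → no.
D [13:05, 17:50] → contains → no.
E [06:30, 11:40] → before → no.
J [10:10, 13:00] → before → no.
K [20:35, 21:10] → after → no.
V [20:05, 20:55] → after → no.
Total: 1.

1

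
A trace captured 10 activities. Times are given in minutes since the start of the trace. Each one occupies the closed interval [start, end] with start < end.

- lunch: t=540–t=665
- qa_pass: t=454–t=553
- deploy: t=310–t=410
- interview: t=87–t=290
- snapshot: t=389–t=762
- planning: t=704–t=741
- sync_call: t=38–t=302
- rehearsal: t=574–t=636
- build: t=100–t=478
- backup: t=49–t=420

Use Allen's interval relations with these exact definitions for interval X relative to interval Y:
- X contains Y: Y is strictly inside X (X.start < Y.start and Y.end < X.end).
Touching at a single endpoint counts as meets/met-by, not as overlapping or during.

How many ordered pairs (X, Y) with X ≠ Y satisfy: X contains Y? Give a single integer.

9

Checking all 90 ordered pairs for relation 'contains'; matching pairs in alphabetical order:
(backup, deploy): backup contains deploy ✓
(backup, interview): backup contains interview ✓
(build, deploy): build contains deploy ✓
(lunch, rehearsal): lunch contains rehearsal ✓
(snapshot, lunch): snapshot contains lunch ✓
(snapshot, planning): snapshot contains planning ✓
(snapshot, qa_pass): snapshot contains qa_pass ✓
(snapshot, rehearsal): snapshot contains rehearsal ✓
(sync_call, interview): sync_call contains interview ✓
Count: 9.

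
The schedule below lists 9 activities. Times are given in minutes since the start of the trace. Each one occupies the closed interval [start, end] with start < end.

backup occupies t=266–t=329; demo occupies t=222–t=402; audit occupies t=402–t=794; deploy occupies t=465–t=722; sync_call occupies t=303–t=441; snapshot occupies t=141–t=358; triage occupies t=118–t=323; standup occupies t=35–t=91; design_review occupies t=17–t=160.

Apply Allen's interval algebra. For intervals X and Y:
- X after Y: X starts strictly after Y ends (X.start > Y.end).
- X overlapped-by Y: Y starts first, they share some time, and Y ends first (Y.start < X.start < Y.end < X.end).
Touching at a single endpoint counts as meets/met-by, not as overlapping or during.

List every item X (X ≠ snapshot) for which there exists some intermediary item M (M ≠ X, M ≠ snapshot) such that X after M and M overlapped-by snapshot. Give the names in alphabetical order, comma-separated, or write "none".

Target snapshot = [t=141, t=358].
Intermediaries M with M overlapped-by snapshot: demo, sync_call.
Via demo — items with X after demo: deploy.
Via sync_call — items with X after sync_call: deploy.
Union: deploy.

deploy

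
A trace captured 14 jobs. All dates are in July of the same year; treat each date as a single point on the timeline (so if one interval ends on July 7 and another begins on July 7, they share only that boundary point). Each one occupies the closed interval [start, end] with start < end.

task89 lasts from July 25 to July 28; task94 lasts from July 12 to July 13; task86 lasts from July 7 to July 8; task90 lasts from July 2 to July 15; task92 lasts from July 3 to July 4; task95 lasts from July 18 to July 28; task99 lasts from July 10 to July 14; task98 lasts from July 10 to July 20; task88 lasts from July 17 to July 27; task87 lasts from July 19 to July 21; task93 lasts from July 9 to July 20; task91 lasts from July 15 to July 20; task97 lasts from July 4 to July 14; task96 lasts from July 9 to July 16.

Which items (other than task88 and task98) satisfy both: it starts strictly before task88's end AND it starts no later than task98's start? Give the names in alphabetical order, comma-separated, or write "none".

task86, task90, task92, task93, task96, task97, task99

Conditions: its start is strictly before task88's end (X.start < July 27) AND its start is no later than task98's start (X.start <= July 10).
task86: start July 7 < July 27? ✓; start July 7 <= July 10? ✓ → yes.
task87: start July 19 < July 27? ✓; start July 19 <= July 10? ✗ → no.
task89: start July 25 < July 27? ✓; start July 25 <= July 10? ✗ → no.
task90: start July 2 < July 27? ✓; start July 2 <= July 10? ✓ → yes.
task91: start July 15 < July 27? ✓; start July 15 <= July 10? ✗ → no.
task92: start July 3 < July 27? ✓; start July 3 <= July 10? ✓ → yes.
task93: start July 9 < July 27? ✓; start July 9 <= July 10? ✓ → yes.
task94: start July 12 < July 27? ✓; start July 12 <= July 10? ✗ → no.
task95: start July 18 < July 27? ✓; start July 18 <= July 10? ✗ → no.
task96: start July 9 < July 27? ✓; start July 9 <= July 10? ✓ → yes.
task97: start July 4 < July 27? ✓; start July 4 <= July 10? ✓ → yes.
task99: start July 10 < July 27? ✓; start July 10 <= July 10? ✓ → yes.
Result: task86, task90, task92, task93, task96, task97, task99.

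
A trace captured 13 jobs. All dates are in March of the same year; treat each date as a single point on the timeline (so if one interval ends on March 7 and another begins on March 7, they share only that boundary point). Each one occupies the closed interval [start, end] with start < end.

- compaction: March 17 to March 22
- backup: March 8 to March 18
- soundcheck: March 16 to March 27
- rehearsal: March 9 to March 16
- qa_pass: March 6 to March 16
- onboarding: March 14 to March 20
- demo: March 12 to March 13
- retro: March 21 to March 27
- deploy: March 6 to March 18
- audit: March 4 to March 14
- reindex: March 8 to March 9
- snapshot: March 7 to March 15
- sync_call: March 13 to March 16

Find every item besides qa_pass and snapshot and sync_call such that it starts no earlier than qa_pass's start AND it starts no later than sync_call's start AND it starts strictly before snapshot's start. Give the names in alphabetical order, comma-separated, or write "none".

Conditions: its start is no earlier than qa_pass's start (X.start >= March 6) AND its start is no later than sync_call's start (X.start <= March 13) AND its start is strictly before snapshot's start (X.start < March 7).
audit: start March 4 >= March 6? ✗; start March 4 <= March 13? ✓; start March 4 < March 7? ✓ → no.
backup: start March 8 >= March 6? ✓; start March 8 <= March 13? ✓; start March 8 < March 7? ✗ → no.
compaction: start March 17 >= March 6? ✓; start March 17 <= March 13? ✗; start March 17 < March 7? ✗ → no.
demo: start March 12 >= March 6? ✓; start March 12 <= March 13? ✓; start March 12 < March 7? ✗ → no.
deploy: start March 6 >= March 6? ✓; start March 6 <= March 13? ✓; start March 6 < March 7? ✓ → yes.
onboarding: start March 14 >= March 6? ✓; start March 14 <= March 13? ✗; start March 14 < March 7? ✗ → no.
rehearsal: start March 9 >= March 6? ✓; start March 9 <= March 13? ✓; start March 9 < March 7? ✗ → no.
reindex: start March 8 >= March 6? ✓; start March 8 <= March 13? ✓; start March 8 < March 7? ✗ → no.
retro: start March 21 >= March 6? ✓; start March 21 <= March 13? ✗; start March 21 < March 7? ✗ → no.
soundcheck: start March 16 >= March 6? ✓; start March 16 <= March 13? ✗; start March 16 < March 7? ✗ → no.
Result: deploy.

deploy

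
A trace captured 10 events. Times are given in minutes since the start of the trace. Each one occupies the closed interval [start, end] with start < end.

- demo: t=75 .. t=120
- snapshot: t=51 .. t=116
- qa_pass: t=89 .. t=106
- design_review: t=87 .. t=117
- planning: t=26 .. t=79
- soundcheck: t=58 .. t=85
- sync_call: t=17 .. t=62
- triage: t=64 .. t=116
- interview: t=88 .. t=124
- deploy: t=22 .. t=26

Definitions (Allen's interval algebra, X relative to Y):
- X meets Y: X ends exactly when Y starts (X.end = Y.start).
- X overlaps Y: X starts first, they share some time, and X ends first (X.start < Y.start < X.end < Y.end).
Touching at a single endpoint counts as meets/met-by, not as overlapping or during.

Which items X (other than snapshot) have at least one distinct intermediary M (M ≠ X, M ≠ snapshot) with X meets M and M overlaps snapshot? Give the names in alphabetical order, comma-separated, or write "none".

deploy

Target snapshot = [t=51, t=116].
Intermediaries M with M overlaps snapshot: planning, sync_call.
Via planning — items with X meets planning: deploy.
Via sync_call — items with X meets sync_call: none.
Union: deploy.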